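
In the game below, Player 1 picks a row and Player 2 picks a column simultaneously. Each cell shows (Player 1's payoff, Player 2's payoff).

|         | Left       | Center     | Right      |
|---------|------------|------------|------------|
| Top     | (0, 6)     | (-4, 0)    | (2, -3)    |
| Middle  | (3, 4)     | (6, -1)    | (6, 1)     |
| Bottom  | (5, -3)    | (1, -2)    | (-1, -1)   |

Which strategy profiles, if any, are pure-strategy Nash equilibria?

No pure-strategy Nash equilibrium

Check mutual best responses: a cell is a NE iff neither player can gain by unilaterally deviating.
Player 1's best responses — vs Left: Bottom (payoff 5); vs Center: Middle (payoff 6); vs Right: Middle (payoff 6).
Player 2's best responses — vs Top: Left (payoff 6); vs Middle: Left (payoff 4); vs Bottom: Right (payoff -1).
No cell has both players best-responding. For instance, Player 1's best reply to Left is Bottom, but against Bottom Player 2 prefers Right over Left.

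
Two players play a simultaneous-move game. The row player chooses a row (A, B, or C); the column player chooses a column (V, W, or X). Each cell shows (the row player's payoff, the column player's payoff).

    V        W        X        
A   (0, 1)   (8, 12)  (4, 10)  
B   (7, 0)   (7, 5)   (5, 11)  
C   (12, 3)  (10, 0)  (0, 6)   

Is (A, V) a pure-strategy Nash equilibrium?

Holding the column player at V: the row player gets 0 from A but could get 12 by switching to C. The row player has a profitable deviation.

No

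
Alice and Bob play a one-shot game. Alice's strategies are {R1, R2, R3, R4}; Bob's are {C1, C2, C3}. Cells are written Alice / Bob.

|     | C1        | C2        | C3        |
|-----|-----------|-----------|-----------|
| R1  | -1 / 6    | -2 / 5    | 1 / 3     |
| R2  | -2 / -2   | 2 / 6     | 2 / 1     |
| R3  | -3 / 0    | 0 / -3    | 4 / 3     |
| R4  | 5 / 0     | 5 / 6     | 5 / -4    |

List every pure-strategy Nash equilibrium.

Check mutual best responses: a cell is a NE iff neither player can gain by unilaterally deviating.
Alice's best responses — vs C1: R4 (payoff 5); vs C2: R4 (payoff 5); vs C3: R4 (payoff 5).
Bob's best responses — vs R1: C1 (payoff 6); vs R2: C2 (payoff 6); vs R3: C3 (payoff 3); vs R4: C2 (payoff 6).
The only mutual best response is (R4, C2); neither player gains by switching there.

(R4, C2)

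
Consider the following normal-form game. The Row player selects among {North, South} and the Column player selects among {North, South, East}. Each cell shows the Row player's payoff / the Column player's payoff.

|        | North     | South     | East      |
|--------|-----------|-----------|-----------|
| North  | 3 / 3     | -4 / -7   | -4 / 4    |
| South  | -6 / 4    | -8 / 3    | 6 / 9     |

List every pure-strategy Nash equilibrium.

Check mutual best responses: a cell is a NE iff neither player can gain by unilaterally deviating.
The Row player's best responses — vs North: North (payoff 3); vs South: North (payoff -4); vs East: South (payoff 6).
The Column player's best responses — vs North: East (payoff 4); vs South: East (payoff 9).
The only mutual best response is (South, East); neither player gains by switching there.

(South, East)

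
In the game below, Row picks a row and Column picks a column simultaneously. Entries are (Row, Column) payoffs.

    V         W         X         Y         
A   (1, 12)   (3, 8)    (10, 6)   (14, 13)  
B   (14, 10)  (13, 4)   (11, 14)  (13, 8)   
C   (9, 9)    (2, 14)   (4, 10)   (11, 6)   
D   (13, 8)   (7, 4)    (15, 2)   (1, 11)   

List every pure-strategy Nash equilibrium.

(A, Y)

Check mutual best responses: a cell is a NE iff neither player can gain by unilaterally deviating.
Row's best responses — vs V: B (payoff 14); vs W: B (payoff 13); vs X: D (payoff 15); vs Y: A (payoff 14).
Column's best responses — vs A: Y (payoff 13); vs B: X (payoff 14); vs C: W (payoff 14); vs D: Y (payoff 11).
The only mutual best response is (A, Y); neither player gains by switching there.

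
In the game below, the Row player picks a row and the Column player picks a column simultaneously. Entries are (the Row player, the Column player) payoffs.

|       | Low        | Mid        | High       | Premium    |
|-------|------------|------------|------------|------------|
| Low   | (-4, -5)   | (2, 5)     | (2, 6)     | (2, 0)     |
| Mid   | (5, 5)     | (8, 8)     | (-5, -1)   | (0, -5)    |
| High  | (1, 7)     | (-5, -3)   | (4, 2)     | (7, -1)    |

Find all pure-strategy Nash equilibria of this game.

(Mid, Mid)

Find each player's best response to every opponent strategy; NE are the intersections.
The Row player's best responses — vs Low: Mid (payoff 5); vs Mid: Mid (payoff 8); vs High: High (payoff 4); vs Premium: High (payoff 7).
The Column player's best responses — vs Low: High (payoff 6); vs Mid: Mid (payoff 8); vs High: Low (payoff 7).
The only mutual best response is (Mid, Mid); neither player gains by switching there.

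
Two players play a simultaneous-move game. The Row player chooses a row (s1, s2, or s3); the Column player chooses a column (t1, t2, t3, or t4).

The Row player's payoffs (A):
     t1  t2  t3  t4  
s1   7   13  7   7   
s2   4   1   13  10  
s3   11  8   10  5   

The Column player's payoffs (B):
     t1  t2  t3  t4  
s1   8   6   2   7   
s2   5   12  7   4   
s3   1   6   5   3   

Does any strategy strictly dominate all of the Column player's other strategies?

Check whether one of the Column player's strategies beats all alternatives regardless of what the opponent does.
t1 is not dominant: against s2, t2 gives 12 > 5.
t2 is not dominant: against s1, t1 gives 8 > 6.
t3 is not dominant: against s1, t1 gives 8 > 2.
t4 is not dominant: against s1, t1 gives 8 > 7.
No single strategy is best against every opponent action.

None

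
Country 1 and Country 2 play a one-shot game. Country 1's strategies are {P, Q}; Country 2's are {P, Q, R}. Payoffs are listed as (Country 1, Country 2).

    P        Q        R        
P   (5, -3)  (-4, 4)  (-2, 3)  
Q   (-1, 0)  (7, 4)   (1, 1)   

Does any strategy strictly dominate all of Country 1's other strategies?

None

A strategy is strictly dominant if it gives Country 1 a strictly higher payoff than every other strategy, against every choice by the opponent.
P is not dominant: against Q, Q gives 7 > -4.
Q is not dominant: against P, P gives 5 > -1.
No single strategy is best against every opponent action.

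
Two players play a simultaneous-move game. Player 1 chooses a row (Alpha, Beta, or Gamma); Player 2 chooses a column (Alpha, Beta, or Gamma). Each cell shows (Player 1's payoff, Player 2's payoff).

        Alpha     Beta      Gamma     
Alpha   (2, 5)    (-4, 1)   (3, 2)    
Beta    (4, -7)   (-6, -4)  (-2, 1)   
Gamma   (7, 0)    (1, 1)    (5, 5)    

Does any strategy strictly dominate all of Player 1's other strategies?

Gamma

A strategy is strictly dominant if it gives Player 1 a strictly higher payoff than every other strategy, against every choice by the opponent.
Gamma strictly dominates: vs Alpha: 7 > each of {2, 4}; vs Beta: 1 > each of {-4, -6}; vs Gamma: 5 > each of {3, -2}.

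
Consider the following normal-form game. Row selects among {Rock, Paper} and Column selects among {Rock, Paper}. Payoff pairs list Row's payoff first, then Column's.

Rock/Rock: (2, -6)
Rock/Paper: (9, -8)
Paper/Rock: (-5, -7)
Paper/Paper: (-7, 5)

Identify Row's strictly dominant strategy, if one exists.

Rock

Check whether one of Row's strategies beats all alternatives regardless of what the opponent does.
Rock strictly dominates: vs Rock: 2 > -5; vs Paper: 9 > -7.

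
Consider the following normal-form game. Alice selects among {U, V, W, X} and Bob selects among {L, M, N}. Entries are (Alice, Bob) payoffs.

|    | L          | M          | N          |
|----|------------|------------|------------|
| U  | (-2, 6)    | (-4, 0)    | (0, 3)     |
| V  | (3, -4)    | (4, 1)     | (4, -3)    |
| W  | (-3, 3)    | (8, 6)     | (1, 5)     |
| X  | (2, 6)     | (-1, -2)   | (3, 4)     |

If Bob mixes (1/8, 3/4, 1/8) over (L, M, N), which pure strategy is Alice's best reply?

Alice's best reply maximizes expected payoff against the mix.
U: (1/8)·(-2) + (3/4)·(-4) + (1/8)·0 = -13/4
V: (1/8)·3 + (3/4)·4 + (1/8)·4 = 31/8
W: (1/8)·(-3) + (3/4)·8 + (1/8)·1 = 23/4
X: (1/8)·2 + (3/4)·(-1) + (1/8)·3 = -1/8
Highest expected payoff is 23/4, from W.

W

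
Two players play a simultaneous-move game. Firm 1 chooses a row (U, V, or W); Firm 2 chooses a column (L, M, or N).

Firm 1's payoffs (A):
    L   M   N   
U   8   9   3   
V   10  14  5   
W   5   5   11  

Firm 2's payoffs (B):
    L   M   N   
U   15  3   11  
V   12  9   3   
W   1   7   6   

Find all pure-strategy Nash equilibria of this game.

A profile is a Nash equilibrium when each player is best-responding to the other.
Firm 1's best responses — vs L: V (payoff 10); vs M: V (payoff 14); vs N: W (payoff 11).
Firm 2's best responses — vs U: L (payoff 15); vs V: L (payoff 12); vs W: M (payoff 7).
The only mutual best response is (V, L); neither player gains by switching there.

(V, L)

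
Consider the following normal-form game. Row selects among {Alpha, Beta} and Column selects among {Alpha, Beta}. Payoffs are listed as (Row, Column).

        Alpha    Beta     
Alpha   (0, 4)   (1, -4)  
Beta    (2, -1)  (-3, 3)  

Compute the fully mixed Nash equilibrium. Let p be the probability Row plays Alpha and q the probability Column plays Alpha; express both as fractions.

p = 1/3, q = 2/3

In a mixed NE each player is indifferent between their pure strategies, so the opponent's mix sets the indifference.
Column indifferent between Alpha and Beta: p·4 + (1−p)·(-1) = p·(-4) + (1−p)·3 ⟹ (-1) + 5p = 3 + (-7)p ⟹ p = 1/3.
Row indifferent between Alpha and Beta: q·0 + (1−q)·1 = q·2 + (1−q)·(-3) ⟹ 1 + (-1)q = (-3) + 5q ⟹ q = 2/3.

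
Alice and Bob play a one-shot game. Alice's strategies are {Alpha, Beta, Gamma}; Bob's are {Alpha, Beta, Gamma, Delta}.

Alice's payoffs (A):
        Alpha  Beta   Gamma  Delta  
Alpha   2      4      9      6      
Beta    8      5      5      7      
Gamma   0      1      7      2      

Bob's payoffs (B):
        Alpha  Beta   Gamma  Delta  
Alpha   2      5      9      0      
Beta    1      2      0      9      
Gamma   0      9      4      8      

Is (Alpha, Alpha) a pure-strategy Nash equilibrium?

Holding Bob at Alpha: Alice gets 2 from Alpha but could get 8 by switching to Beta. Alice has a profitable deviation.

No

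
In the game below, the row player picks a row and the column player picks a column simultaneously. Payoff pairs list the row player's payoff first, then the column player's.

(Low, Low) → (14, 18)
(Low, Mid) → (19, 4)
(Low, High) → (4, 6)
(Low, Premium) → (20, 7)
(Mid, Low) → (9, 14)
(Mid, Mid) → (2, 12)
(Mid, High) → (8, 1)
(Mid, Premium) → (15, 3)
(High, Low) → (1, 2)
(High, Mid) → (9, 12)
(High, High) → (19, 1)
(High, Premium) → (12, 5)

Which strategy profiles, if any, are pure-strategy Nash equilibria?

Find each player's best response to every opponent strategy; NE are the intersections.
The row player's best responses — vs Low: Low (payoff 14); vs Mid: Low (payoff 19); vs High: High (payoff 19); vs Premium: Low (payoff 20).
The column player's best responses — vs Low: Low (payoff 18); vs Mid: Low (payoff 14); vs High: Mid (payoff 12).
The only mutual best response is (Low, Low); neither player gains by switching there.

(Low, Low)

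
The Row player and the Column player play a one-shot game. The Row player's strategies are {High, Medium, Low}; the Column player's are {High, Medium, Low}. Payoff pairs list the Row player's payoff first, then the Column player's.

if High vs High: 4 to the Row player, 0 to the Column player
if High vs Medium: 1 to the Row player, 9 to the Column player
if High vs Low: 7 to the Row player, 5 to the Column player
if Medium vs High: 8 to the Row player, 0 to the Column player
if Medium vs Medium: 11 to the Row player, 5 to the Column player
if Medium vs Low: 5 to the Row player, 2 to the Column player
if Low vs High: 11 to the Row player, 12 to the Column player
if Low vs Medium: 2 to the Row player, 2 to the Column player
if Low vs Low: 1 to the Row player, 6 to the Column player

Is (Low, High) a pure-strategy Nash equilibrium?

Yes

Holding the Column player at High: the Row player gets 11 from Low, versus 4 from High, 8 from Medium. No profitable deviation for the Row player.
Holding the Row player at Low: the Column player gets 12 from High, versus 2 from Medium, 6 from Low. No profitable deviation for the Column player either.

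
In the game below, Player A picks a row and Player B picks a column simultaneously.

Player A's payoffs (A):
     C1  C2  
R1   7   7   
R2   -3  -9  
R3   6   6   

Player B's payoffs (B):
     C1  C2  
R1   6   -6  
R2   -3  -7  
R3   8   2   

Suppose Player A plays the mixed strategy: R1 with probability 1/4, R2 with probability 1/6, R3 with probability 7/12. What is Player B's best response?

C1

Player B's best reply maximizes expected payoff against the mix.
C1: (1/4)·6 + (1/6)·(-3) + (7/12)·8 = 17/3
C2: (1/4)·(-6) + (1/6)·(-7) + (7/12)·2 = -3/2
Highest expected payoff is 17/3, from C1.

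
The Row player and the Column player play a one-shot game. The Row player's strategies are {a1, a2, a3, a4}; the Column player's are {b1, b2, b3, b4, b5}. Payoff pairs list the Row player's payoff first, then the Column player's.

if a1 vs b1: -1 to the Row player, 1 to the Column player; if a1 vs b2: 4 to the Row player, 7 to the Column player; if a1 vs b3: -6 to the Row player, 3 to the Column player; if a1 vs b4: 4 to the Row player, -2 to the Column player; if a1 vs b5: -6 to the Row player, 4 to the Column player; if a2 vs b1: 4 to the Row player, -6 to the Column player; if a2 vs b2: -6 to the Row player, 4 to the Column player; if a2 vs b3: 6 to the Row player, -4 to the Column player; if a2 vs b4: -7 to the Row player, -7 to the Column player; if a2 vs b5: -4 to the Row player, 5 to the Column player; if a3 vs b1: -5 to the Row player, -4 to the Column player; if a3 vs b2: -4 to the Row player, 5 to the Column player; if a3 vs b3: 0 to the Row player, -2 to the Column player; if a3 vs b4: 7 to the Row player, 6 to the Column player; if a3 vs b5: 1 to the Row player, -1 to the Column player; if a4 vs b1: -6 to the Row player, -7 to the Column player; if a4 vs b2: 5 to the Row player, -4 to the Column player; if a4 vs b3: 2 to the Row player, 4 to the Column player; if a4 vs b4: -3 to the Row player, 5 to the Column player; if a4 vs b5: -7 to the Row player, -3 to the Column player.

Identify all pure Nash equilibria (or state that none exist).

(a3, b4)

A profile is a Nash equilibrium when each player is best-responding to the other.
The Row player's best responses — vs b1: a2 (payoff 4); vs b2: a4 (payoff 5); vs b3: a2 (payoff 6); vs b4: a3 (payoff 7); vs b5: a3 (payoff 1).
The Column player's best responses — vs a1: b2 (payoff 7); vs a2: b5 (payoff 5); vs a3: b4 (payoff 6); vs a4: b4 (payoff 5).
The only mutual best response is (a3, b4); neither player gains by switching there.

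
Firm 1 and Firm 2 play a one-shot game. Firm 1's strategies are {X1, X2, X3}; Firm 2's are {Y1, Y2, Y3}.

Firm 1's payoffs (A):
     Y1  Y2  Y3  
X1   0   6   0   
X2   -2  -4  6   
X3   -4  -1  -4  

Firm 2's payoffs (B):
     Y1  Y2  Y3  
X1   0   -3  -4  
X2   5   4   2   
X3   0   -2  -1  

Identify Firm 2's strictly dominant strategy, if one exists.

A strategy is strictly dominant if it gives Firm 2 a strictly higher payoff than every other strategy, against every choice by the opponent.
Y1 strictly dominates: vs X1: 0 > each of {-3, -4}; vs X2: 5 > each of {4, 2}; vs X3: 0 > each of {-2, -1}.

Y1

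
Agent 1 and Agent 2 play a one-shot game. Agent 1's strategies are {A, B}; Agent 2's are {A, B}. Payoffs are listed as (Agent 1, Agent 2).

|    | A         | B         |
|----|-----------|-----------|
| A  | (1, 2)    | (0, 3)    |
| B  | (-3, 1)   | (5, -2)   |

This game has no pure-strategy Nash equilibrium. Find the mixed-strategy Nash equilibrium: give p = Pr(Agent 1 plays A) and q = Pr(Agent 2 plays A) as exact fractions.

Each player's mixing probability is pinned down by making the *other* player indifferent.
Agent 2 indifferent between A and B: p·2 + (1−p)·1 = p·3 + (1−p)·(-2) ⟹ 1 + 1p = (-2) + 5p ⟹ p = 3/4.
Agent 1 indifferent between A and B: q·1 + (1−q)·0 = q·(-3) + (1−q)·5 ⟹ 0 + 1q = 5 + (-8)q ⟹ q = 5/9.

p = 3/4, q = 5/9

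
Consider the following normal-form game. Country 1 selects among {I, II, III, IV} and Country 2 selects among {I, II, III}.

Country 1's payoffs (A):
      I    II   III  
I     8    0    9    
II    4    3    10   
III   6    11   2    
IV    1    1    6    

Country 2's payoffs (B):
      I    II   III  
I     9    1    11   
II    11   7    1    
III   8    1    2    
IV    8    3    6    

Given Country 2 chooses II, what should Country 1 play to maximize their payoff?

III

With Country 2 fixed at II, Country 1's payoffs are: I → 0, II → 3, III → 11, IV → 1.
The maximum is 11, achieved by III.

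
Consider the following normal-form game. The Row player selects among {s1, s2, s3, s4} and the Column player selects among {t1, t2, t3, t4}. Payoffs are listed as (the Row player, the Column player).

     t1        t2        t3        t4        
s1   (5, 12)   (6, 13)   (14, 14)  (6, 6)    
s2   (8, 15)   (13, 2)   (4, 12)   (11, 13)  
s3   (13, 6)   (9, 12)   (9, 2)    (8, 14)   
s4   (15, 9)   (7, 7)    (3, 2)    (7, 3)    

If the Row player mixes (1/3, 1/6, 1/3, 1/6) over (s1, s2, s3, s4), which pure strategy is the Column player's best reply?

Compute the Column player's expected payoff from each pure strategy against the given mix.
t1: (1/3)·12 + (1/6)·15 + (1/3)·6 + (1/6)·9 = 10
t2: (1/3)·13 + (1/6)·2 + (1/3)·12 + (1/6)·7 = 59/6
t3: (1/3)·14 + (1/6)·12 + (1/3)·2 + (1/6)·2 = 23/3
t4: (1/3)·6 + (1/6)·13 + (1/3)·14 + (1/6)·3 = 28/3
Highest expected payoff is 10, from t1.

t1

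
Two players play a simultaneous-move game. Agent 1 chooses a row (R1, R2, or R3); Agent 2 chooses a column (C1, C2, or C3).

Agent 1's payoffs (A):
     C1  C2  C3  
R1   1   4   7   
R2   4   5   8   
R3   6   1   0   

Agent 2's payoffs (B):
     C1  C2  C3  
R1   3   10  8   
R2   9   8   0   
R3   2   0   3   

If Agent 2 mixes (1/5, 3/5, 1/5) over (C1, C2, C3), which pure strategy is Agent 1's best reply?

Compute Agent 1's expected payoff from each pure strategy against the given mix.
R1: (1/5)·1 + (3/5)·4 + (1/5)·7 = 4
R2: (1/5)·4 + (3/5)·5 + (1/5)·8 = 27/5
R3: (1/5)·6 + (3/5)·1 + (1/5)·0 = 9/5
Highest expected payoff is 27/5, from R2.

R2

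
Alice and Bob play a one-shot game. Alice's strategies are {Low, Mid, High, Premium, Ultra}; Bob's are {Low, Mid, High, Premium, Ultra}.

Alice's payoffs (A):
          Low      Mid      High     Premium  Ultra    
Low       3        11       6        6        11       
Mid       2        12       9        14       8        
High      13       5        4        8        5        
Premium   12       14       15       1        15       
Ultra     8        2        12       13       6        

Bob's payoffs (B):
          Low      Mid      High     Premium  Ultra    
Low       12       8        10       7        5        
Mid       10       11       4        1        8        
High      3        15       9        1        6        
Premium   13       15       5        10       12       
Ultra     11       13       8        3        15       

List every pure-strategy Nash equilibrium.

(Premium, Mid)

Find each player's best response to every opponent strategy; NE are the intersections.
Alice's best responses — vs Low: High (payoff 13); vs Mid: Premium (payoff 14); vs High: Premium (payoff 15); vs Premium: Mid (payoff 14); vs Ultra: Premium (payoff 15).
Bob's best responses — vs Low: Low (payoff 12); vs Mid: Mid (payoff 11); vs High: Mid (payoff 15); vs Premium: Mid (payoff 15); vs Ultra: Ultra (payoff 15).
The only mutual best response is (Premium, Mid); neither player gains by switching there.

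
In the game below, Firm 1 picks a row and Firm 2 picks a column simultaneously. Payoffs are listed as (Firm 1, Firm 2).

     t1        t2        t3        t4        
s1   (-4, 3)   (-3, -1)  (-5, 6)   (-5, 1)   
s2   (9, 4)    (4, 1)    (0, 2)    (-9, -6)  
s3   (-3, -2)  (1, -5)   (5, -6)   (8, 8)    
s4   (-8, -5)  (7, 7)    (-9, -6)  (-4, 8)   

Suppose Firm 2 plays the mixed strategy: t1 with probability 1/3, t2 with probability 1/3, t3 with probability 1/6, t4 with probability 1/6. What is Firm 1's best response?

Firm 1's best reply maximizes expected payoff against the mix.
s1: (1/3)·(-4) + (1/3)·(-3) + (1/6)·(-5) + (1/6)·(-5) = -4
s2: (1/3)·9 + (1/3)·4 + (1/6)·0 + (1/6)·(-9) = 17/6
s3: (1/3)·(-3) + (1/3)·1 + (1/6)·5 + (1/6)·8 = 3/2
s4: (1/3)·(-8) + (1/3)·7 + (1/6)·(-9) + (1/6)·(-4) = -5/2
Highest expected payoff is 17/6, from s2.

s2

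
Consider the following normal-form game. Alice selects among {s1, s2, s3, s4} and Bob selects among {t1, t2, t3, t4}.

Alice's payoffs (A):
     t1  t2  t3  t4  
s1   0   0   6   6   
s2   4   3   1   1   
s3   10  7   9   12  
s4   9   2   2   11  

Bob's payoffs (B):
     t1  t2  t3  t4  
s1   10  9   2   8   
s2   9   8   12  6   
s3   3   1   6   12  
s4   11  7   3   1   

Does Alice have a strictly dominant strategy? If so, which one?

s3

A strategy is strictly dominant if it gives Alice a strictly higher payoff than every other strategy, against every choice by the opponent.
s3 strictly dominates: vs t1: 10 > each of {0, 4, 9}; vs t2: 7 > each of {0, 3, 2}; vs t3: 9 > each of {6, 1, 2}; vs t4: 12 > each of {6, 1, 11}.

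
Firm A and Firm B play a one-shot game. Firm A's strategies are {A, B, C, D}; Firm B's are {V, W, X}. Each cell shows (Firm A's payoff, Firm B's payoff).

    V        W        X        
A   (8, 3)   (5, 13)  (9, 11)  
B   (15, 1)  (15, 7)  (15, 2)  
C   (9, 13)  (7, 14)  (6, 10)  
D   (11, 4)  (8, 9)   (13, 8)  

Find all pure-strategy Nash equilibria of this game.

(B, W)

Check mutual best responses: a cell is a NE iff neither player can gain by unilaterally deviating.
Firm A's best responses — vs V: B (payoff 15); vs W: B (payoff 15); vs X: B (payoff 15).
Firm B's best responses — vs A: W (payoff 13); vs B: W (payoff 7); vs C: W (payoff 14); vs D: W (payoff 9).
The only mutual best response is (B, W); neither player gains by switching there.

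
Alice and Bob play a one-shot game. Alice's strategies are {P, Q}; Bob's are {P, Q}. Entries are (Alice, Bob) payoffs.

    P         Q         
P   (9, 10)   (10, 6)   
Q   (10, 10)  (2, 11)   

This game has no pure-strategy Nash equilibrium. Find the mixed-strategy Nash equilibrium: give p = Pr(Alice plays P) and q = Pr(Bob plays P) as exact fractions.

p = 1/5, q = 8/9

In a mixed NE each player is indifferent between their pure strategies, so the opponent's mix sets the indifference.
Bob indifferent between P and Q: p·10 + (1−p)·10 = p·6 + (1−p)·11 ⟹ 10 + 0p = 11 + (-5)p ⟹ p = 1/5.
Alice indifferent between P and Q: q·9 + (1−q)·10 = q·10 + (1−q)·2 ⟹ 10 + (-1)q = 2 + 8q ⟹ q = 8/9.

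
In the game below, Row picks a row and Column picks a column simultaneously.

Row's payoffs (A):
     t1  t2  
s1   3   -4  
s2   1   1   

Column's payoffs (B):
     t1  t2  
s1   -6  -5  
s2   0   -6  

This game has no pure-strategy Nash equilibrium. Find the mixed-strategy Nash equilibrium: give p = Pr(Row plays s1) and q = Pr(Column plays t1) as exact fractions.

p = 6/7, q = 5/7

In a mixed NE each player is indifferent between their pure strategies, so the opponent's mix sets the indifference.
Column indifferent between t1 and t2: p·(-6) + (1−p)·0 = p·(-5) + (1−p)·(-6) ⟹ 0 + (-6)p = (-6) + 1p ⟹ p = 6/7.
Row indifferent between s1 and s2: q·3 + (1−q)·(-4) = q·1 + (1−q)·1 ⟹ (-4) + 7q = 1 + 0q ⟹ q = 5/7.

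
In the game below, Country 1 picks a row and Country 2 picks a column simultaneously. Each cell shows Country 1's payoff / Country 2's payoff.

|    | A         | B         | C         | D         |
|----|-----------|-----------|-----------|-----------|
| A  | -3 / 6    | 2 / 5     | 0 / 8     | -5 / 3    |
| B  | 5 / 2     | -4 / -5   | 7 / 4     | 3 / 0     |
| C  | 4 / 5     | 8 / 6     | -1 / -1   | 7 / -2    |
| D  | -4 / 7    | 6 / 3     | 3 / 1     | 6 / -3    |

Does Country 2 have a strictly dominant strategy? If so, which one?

Check whether one of Country 2's strategies beats all alternatives regardless of what the opponent does.
A is not dominant: against A, C gives 8 > 6.
B is not dominant: against A, A gives 6 > 5.
C is not dominant: against C, A gives 5 > -1.
D is not dominant: against A, A gives 6 > 3.
No single strategy is best against every opponent action.

None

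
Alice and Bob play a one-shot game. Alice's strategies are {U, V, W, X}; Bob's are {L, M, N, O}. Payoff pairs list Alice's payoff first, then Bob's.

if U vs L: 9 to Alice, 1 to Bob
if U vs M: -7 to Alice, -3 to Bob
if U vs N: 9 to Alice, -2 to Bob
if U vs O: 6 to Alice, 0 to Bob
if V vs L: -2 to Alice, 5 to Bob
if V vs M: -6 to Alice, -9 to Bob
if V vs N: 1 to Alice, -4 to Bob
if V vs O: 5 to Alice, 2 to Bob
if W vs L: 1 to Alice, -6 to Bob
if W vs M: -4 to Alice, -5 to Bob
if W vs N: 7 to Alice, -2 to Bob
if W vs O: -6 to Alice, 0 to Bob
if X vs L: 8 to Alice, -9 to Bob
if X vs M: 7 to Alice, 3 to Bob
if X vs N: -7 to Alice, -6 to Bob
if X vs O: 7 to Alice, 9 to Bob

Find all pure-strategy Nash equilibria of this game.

(U, L) and (X, O)

Find each player's best response to every opponent strategy; NE are the intersections.
Alice's best responses — vs L: U (payoff 9); vs M: X (payoff 7); vs N: U (payoff 9); vs O: X (payoff 7).
Bob's best responses — vs U: L (payoff 1); vs V: L (payoff 5); vs W: O (payoff 0); vs X: O (payoff 9).
Mutual best responses occur at (U, L) and (X, O); at each, neither player gains by switching.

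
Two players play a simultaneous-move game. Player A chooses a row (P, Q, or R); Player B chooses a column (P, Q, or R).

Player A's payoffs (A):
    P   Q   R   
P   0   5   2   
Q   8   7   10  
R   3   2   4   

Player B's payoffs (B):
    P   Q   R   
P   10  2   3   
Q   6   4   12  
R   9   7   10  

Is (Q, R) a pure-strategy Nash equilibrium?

Yes

Holding Player B at R: Player A gets 10 from Q, versus 2 from P, 4 from R. No profitable deviation for Player A.
Holding Player A at Q: Player B gets 12 from R, versus 6 from P, 4 from Q. No profitable deviation for Player B either.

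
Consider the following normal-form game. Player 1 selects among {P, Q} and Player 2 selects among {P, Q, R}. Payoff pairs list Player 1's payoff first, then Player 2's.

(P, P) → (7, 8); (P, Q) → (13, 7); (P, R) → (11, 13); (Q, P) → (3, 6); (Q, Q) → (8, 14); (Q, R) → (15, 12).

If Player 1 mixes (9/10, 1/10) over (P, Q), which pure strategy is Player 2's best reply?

R

Compute Player 2's expected payoff from each pure strategy against the given mix.
P: (9/10)·8 + (1/10)·6 = 39/5
Q: (9/10)·7 + (1/10)·14 = 77/10
R: (9/10)·13 + (1/10)·12 = 129/10
Highest expected payoff is 129/10, from R.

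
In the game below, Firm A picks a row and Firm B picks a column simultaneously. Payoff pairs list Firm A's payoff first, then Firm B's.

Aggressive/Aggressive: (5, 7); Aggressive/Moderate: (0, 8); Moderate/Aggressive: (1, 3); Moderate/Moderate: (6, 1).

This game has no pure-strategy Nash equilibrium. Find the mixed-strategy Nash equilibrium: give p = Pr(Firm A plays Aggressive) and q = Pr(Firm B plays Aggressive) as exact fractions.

p = 2/3, q = 3/5

Each player's mixing probability is pinned down by making the *other* player indifferent.
Firm B indifferent between Aggressive and Moderate: p·7 + (1−p)·3 = p·8 + (1−p)·1 ⟹ 3 + 4p = 1 + 7p ⟹ p = 2/3.
Firm A indifferent between Aggressive and Moderate: q·5 + (1−q)·0 = q·1 + (1−q)·6 ⟹ 0 + 5q = 6 + (-5)q ⟹ q = 3/5.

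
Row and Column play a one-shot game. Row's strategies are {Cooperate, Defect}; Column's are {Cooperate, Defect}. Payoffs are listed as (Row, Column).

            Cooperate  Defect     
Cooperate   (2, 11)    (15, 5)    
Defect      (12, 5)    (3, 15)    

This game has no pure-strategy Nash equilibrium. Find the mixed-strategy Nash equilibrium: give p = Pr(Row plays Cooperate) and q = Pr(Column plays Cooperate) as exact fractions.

Each player's mixing probability is pinned down by making the *other* player indifferent.
Column indifferent between Cooperate and Defect: p·11 + (1−p)·5 = p·5 + (1−p)·15 ⟹ 5 + 6p = 15 + (-10)p ⟹ p = 5/8.
Row indifferent between Cooperate and Defect: q·2 + (1−q)·15 = q·12 + (1−q)·3 ⟹ 15 + (-13)q = 3 + 9q ⟹ q = 6/11.

p = 5/8, q = 6/11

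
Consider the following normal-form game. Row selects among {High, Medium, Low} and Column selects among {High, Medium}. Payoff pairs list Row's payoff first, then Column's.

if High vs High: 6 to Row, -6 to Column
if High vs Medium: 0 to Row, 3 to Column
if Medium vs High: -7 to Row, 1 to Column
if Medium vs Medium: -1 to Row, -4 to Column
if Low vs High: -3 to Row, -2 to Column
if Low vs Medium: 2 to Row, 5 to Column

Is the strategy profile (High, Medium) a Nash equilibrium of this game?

Holding Column at Medium: Row gets 0 from High but could get 2 by switching to Low. Row has a profitable deviation.

No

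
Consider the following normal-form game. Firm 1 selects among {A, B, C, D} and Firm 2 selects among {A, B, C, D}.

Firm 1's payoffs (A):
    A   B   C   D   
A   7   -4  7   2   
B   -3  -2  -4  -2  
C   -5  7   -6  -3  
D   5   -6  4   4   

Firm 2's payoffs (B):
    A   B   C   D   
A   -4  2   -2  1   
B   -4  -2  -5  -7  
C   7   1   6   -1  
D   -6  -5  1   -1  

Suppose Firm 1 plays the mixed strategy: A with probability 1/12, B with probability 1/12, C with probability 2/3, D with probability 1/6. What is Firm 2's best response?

C

Firm 2's best reply maximizes expected payoff against the mix.
A: (1/12)·(-4) + (1/12)·(-4) + (2/3)·7 + (1/6)·(-6) = 3
B: (1/12)·2 + (1/12)·(-2) + (2/3)·1 + (1/6)·(-5) = -1/6
C: (1/12)·(-2) + (1/12)·(-5) + (2/3)·6 + (1/6)·1 = 43/12
D: (1/12)·1 + (1/12)·(-7) + (2/3)·(-1) + (1/6)·(-1) = -4/3
Highest expected payoff is 43/12, from C.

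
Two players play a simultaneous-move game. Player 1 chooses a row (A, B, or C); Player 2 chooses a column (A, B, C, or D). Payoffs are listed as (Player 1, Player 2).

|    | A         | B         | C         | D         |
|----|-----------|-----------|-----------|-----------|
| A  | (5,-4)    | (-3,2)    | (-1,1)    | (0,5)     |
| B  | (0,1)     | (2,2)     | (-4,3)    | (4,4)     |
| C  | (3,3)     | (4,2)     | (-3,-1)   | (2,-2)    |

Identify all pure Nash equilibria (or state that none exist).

Find each player's best response to every opponent strategy; NE are the intersections.
Player 1's best responses — vs A: A (payoff 5); vs B: C (payoff 4); vs C: A (payoff -1); vs D: B (payoff 4).
Player 2's best responses — vs A: D (payoff 5); vs B: D (payoff 4); vs C: A (payoff 3).
The only mutual best response is (B, D); neither player gains by switching there.

(B, D)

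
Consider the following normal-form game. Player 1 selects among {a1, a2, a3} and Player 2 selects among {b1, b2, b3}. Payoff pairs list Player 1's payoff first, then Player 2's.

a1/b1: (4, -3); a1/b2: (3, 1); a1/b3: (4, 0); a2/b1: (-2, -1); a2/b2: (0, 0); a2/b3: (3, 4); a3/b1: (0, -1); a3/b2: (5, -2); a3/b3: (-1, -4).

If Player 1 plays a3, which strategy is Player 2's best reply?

b1

With Player 1 fixed at a3, Player 2's payoffs are: b1 → -1, b2 → -2, b3 → -4.
The maximum is -1, achieved by b1.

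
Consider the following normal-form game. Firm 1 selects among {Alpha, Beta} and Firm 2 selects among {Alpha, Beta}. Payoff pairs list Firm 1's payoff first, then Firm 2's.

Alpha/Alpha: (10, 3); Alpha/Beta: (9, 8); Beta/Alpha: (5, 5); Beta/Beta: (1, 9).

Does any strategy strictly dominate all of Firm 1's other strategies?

Alpha

A strategy is strictly dominant if it gives Firm 1 a strictly higher payoff than every other strategy, against every choice by the opponent.
Alpha strictly dominates: vs Alpha: 10 > 5; vs Beta: 9 > 1.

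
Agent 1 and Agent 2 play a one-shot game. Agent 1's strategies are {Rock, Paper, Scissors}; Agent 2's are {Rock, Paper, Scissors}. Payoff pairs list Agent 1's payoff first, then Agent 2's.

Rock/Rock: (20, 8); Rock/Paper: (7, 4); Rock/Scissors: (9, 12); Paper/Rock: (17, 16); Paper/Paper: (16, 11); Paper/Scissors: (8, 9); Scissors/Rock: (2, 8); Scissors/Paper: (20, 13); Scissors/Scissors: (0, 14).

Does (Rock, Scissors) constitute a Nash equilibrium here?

Holding Agent 2 at Scissors: Agent 1 gets 9 from Rock, versus 8 from Paper, 0 from Scissors. No profitable deviation for Agent 1.
Holding Agent 1 at Rock: Agent 2 gets 12 from Scissors, versus 8 from Rock, 4 from Paper. No profitable deviation for Agent 2 either.

Yes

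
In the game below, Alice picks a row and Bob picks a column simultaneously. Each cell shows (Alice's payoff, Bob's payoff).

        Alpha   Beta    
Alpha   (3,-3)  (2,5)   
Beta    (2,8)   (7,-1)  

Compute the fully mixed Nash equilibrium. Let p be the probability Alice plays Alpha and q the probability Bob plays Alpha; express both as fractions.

p = 9/17, q = 5/6

In a mixed NE each player is indifferent between their pure strategies, so the opponent's mix sets the indifference.
Bob indifferent between Alpha and Beta: p·(-3) + (1−p)·8 = p·5 + (1−p)·(-1) ⟹ 8 + (-11)p = (-1) + 6p ⟹ p = 9/17.
Alice indifferent between Alpha and Beta: q·3 + (1−q)·2 = q·2 + (1−q)·7 ⟹ 2 + 1q = 7 + (-5)q ⟹ q = 5/6.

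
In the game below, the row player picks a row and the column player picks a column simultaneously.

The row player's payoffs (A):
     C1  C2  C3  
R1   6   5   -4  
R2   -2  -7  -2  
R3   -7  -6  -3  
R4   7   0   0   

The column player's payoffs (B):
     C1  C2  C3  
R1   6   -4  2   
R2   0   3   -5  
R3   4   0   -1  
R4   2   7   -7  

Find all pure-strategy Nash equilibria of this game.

None

A profile is a Nash equilibrium when each player is best-responding to the other.
The row player's best responses — vs C1: R4 (payoff 7); vs C2: R1 (payoff 5); vs C3: R4 (payoff 0).
The column player's best responses — vs R1: C1 (payoff 6); vs R2: C2 (payoff 3); vs R3: C1 (payoff 4); vs R4: C2 (payoff 7).
No cell has both players best-responding. For instance, the row player's best reply to C1 is R4, but against R4 the column player prefers C2 over C1.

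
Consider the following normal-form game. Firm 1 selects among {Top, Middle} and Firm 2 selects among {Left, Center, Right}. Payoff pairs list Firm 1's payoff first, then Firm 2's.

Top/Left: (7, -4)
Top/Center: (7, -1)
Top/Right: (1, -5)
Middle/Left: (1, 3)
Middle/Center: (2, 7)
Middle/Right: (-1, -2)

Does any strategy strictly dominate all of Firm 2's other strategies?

Center

A strategy is strictly dominant if it gives Firm 2 a strictly higher payoff than every other strategy, against every choice by the opponent.
Center strictly dominates: vs Top: -1 > each of {-4, -5}; vs Middle: 7 > each of {3, -2}.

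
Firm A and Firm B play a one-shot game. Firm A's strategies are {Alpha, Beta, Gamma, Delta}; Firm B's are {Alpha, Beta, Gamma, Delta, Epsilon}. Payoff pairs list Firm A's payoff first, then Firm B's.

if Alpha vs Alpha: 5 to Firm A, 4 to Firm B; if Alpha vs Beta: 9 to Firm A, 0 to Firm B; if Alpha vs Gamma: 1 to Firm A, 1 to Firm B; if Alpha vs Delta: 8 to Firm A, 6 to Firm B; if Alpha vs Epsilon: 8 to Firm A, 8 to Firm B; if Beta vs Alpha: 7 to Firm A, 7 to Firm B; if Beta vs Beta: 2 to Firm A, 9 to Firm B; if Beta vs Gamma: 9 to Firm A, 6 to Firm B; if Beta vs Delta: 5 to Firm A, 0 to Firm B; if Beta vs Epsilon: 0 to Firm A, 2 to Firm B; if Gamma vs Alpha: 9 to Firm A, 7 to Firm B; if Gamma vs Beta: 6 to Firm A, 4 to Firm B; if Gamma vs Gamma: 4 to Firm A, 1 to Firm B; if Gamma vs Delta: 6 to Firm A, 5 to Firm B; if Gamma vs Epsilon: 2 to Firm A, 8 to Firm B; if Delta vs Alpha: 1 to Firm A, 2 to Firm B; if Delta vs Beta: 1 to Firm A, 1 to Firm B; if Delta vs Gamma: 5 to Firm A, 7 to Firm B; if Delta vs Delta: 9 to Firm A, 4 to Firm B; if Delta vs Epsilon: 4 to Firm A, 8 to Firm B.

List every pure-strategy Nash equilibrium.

Find each player's best response to every opponent strategy; NE are the intersections.
Firm A's best responses — vs Alpha: Gamma (payoff 9); vs Beta: Alpha (payoff 9); vs Gamma: Beta (payoff 9); vs Delta: Delta (payoff 9); vs Epsilon: Alpha (payoff 8).
Firm B's best responses — vs Alpha: Epsilon (payoff 8); vs Beta: Beta (payoff 9); vs Gamma: Epsilon (payoff 8); vs Delta: Epsilon (payoff 8).
The only mutual best response is (Alpha, Epsilon); neither player gains by switching there.

(Alpha, Epsilon)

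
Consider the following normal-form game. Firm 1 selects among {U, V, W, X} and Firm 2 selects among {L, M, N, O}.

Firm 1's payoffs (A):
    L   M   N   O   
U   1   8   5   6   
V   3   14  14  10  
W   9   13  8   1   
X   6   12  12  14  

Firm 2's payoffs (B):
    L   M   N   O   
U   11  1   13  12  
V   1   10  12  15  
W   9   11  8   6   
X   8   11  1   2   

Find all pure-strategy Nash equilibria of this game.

A profile is a Nash equilibrium when each player is best-responding to the other.
Firm 1's best responses — vs L: W (payoff 9); vs M: V (payoff 14); vs N: V (payoff 14); vs O: X (payoff 14).
Firm 2's best responses — vs U: N (payoff 13); vs V: O (payoff 15); vs W: M (payoff 11); vs X: M (payoff 11).
No cell has both players best-responding. For instance, Firm 1's best reply to L is W, but against W Firm 2 prefers M over L.

No pure-strategy Nash equilibrium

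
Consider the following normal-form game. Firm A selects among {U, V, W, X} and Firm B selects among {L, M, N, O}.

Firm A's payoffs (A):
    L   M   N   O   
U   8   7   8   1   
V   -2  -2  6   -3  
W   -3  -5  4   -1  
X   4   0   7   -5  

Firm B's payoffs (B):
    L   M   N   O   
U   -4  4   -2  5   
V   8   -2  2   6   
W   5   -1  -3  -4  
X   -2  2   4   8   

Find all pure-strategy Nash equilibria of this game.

(U, O)

Find each player's best response to every opponent strategy; NE are the intersections.
Firm A's best responses — vs L: U (payoff 8); vs M: U (payoff 7); vs N: U (payoff 8); vs O: U (payoff 1).
Firm B's best responses — vs U: O (payoff 5); vs V: L (payoff 8); vs W: L (payoff 5); vs X: O (payoff 8).
The only mutual best response is (U, O); neither player gains by switching there.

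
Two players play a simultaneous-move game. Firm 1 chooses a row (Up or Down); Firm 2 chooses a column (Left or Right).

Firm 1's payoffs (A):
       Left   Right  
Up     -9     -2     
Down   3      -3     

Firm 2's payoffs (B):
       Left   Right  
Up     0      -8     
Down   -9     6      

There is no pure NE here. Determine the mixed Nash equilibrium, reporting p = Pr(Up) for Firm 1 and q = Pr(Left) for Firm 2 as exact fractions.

p = 15/23, q = 1/13

Each player's mixing probability is pinned down by making the *other* player indifferent.
Firm 2 indifferent between Left and Right: p·0 + (1−p)·(-9) = p·(-8) + (1−p)·6 ⟹ (-9) + 9p = 6 + (-14)p ⟹ p = 15/23.
Firm 1 indifferent between Up and Down: q·(-9) + (1−q)·(-2) = q·3 + (1−q)·(-3) ⟹ (-2) + (-7)q = (-3) + 6q ⟹ q = 1/13.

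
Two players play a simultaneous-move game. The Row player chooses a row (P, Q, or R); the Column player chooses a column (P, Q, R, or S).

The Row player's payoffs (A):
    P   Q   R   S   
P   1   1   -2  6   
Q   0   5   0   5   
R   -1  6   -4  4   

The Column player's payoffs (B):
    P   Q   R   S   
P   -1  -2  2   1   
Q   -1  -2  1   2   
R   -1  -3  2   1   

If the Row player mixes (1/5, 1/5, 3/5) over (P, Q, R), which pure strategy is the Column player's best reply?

R

Compute the Column player's expected payoff from each pure strategy against the given mix.
P: (1/5)·(-1) + (1/5)·(-1) + (3/5)·(-1) = -1
Q: (1/5)·(-2) + (1/5)·(-2) + (3/5)·(-3) = -13/5
R: (1/5)·2 + (1/5)·1 + (3/5)·2 = 9/5
S: (1/5)·1 + (1/5)·2 + (3/5)·1 = 6/5
Highest expected payoff is 9/5, from R.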